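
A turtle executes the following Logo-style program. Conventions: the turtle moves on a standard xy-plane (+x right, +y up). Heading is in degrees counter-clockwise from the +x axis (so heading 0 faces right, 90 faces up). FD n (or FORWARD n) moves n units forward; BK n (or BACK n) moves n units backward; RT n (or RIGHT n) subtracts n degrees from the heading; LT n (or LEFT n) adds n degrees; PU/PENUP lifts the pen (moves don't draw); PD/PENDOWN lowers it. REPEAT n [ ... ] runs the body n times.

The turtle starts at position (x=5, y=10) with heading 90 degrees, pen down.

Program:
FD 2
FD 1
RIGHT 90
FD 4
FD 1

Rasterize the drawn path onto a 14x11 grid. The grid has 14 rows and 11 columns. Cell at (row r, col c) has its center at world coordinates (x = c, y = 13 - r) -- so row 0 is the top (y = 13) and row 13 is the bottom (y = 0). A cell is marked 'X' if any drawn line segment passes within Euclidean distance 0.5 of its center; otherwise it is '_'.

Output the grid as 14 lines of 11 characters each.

Segment 0: (5,10) -> (5,12)
Segment 1: (5,12) -> (5,13)
Segment 2: (5,13) -> (9,13)
Segment 3: (9,13) -> (10,13)

Answer: _____XXXXXX
_____X_____
_____X_____
_____X_____
___________
___________
___________
___________
___________
___________
___________
___________
___________
___________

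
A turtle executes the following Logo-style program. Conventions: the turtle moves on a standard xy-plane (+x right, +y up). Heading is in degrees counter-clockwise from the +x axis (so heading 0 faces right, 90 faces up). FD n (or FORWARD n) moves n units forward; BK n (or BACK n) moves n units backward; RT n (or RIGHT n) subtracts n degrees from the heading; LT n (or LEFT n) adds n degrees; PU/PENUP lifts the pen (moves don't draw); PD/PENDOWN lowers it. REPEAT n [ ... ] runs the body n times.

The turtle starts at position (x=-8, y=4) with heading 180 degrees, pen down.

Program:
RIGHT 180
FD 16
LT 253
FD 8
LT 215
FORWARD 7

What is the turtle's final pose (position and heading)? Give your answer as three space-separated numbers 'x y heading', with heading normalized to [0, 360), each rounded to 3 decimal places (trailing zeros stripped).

Executing turtle program step by step:
Start: pos=(-8,4), heading=180, pen down
RT 180: heading 180 -> 0
FD 16: (-8,4) -> (8,4) [heading=0, draw]
LT 253: heading 0 -> 253
FD 8: (8,4) -> (5.661,-3.65) [heading=253, draw]
LT 215: heading 253 -> 108
FD 7: (5.661,-3.65) -> (3.498,3.007) [heading=108, draw]
Final: pos=(3.498,3.007), heading=108, 3 segment(s) drawn

Answer: 3.498 3.007 108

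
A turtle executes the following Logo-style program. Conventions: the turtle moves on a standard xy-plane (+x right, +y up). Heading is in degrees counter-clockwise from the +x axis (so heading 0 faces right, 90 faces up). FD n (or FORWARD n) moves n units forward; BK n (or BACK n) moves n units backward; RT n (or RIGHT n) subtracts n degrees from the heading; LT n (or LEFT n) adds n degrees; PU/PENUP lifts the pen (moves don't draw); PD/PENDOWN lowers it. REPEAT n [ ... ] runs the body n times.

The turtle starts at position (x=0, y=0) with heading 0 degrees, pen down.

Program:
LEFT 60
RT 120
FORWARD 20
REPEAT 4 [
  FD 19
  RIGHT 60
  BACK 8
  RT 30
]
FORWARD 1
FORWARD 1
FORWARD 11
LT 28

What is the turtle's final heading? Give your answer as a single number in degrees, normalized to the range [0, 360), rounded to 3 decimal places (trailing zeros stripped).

Answer: 328

Derivation:
Executing turtle program step by step:
Start: pos=(0,0), heading=0, pen down
LT 60: heading 0 -> 60
RT 120: heading 60 -> 300
FD 20: (0,0) -> (10,-17.321) [heading=300, draw]
REPEAT 4 [
  -- iteration 1/4 --
  FD 19: (10,-17.321) -> (19.5,-33.775) [heading=300, draw]
  RT 60: heading 300 -> 240
  BK 8: (19.5,-33.775) -> (23.5,-26.847) [heading=240, draw]
  RT 30: heading 240 -> 210
  -- iteration 2/4 --
  FD 19: (23.5,-26.847) -> (7.046,-36.347) [heading=210, draw]
  RT 60: heading 210 -> 150
  BK 8: (7.046,-36.347) -> (13.974,-40.347) [heading=150, draw]
  RT 30: heading 150 -> 120
  -- iteration 3/4 --
  FD 19: (13.974,-40.347) -> (4.474,-23.892) [heading=120, draw]
  RT 60: heading 120 -> 60
  BK 8: (4.474,-23.892) -> (0.474,-30.821) [heading=60, draw]
  RT 30: heading 60 -> 30
  -- iteration 4/4 --
  FD 19: (0.474,-30.821) -> (16.928,-21.321) [heading=30, draw]
  RT 60: heading 30 -> 330
  BK 8: (16.928,-21.321) -> (10,-17.321) [heading=330, draw]
  RT 30: heading 330 -> 300
]
FD 1: (10,-17.321) -> (10.5,-18.187) [heading=300, draw]
FD 1: (10.5,-18.187) -> (11,-19.053) [heading=300, draw]
FD 11: (11,-19.053) -> (16.5,-28.579) [heading=300, draw]
LT 28: heading 300 -> 328
Final: pos=(16.5,-28.579), heading=328, 12 segment(s) drawn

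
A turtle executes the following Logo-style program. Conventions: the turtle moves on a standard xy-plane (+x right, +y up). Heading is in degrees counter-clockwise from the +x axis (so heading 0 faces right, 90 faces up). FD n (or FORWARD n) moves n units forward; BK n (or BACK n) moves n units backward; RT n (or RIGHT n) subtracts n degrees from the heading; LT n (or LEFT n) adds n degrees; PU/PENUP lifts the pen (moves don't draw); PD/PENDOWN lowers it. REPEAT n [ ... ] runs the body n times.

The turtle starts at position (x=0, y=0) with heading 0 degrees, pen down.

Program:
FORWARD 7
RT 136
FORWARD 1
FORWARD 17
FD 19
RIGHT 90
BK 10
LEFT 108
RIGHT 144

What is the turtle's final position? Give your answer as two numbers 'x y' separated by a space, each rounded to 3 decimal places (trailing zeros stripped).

Executing turtle program step by step:
Start: pos=(0,0), heading=0, pen down
FD 7: (0,0) -> (7,0) [heading=0, draw]
RT 136: heading 0 -> 224
FD 1: (7,0) -> (6.281,-0.695) [heading=224, draw]
FD 17: (6.281,-0.695) -> (-5.948,-12.504) [heading=224, draw]
FD 19: (-5.948,-12.504) -> (-19.616,-25.702) [heading=224, draw]
RT 90: heading 224 -> 134
BK 10: (-19.616,-25.702) -> (-12.669,-32.896) [heading=134, draw]
LT 108: heading 134 -> 242
RT 144: heading 242 -> 98
Final: pos=(-12.669,-32.896), heading=98, 5 segment(s) drawn

Answer: -12.669 -32.896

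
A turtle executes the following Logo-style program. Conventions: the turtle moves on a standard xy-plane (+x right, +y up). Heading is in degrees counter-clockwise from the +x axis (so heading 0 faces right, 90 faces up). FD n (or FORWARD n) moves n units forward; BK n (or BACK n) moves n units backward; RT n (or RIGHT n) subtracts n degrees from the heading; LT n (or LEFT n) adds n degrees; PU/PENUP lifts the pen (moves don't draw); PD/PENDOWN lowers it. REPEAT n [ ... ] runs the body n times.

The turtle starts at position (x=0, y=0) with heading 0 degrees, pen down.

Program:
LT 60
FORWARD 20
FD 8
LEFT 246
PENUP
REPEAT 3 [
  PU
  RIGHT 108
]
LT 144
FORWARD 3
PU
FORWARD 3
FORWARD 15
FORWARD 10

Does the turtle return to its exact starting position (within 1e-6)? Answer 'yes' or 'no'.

Answer: no

Derivation:
Executing turtle program step by step:
Start: pos=(0,0), heading=0, pen down
LT 60: heading 0 -> 60
FD 20: (0,0) -> (10,17.321) [heading=60, draw]
FD 8: (10,17.321) -> (14,24.249) [heading=60, draw]
LT 246: heading 60 -> 306
PU: pen up
REPEAT 3 [
  -- iteration 1/3 --
  PU: pen up
  RT 108: heading 306 -> 198
  -- iteration 2/3 --
  PU: pen up
  RT 108: heading 198 -> 90
  -- iteration 3/3 --
  PU: pen up
  RT 108: heading 90 -> 342
]
LT 144: heading 342 -> 126
FD 3: (14,24.249) -> (12.237,26.676) [heading=126, move]
PU: pen up
FD 3: (12.237,26.676) -> (10.473,29.103) [heading=126, move]
FD 15: (10.473,29.103) -> (1.657,41.238) [heading=126, move]
FD 10: (1.657,41.238) -> (-4.221,49.328) [heading=126, move]
Final: pos=(-4.221,49.328), heading=126, 2 segment(s) drawn

Start position: (0, 0)
Final position: (-4.221, 49.328)
Distance = 49.509; >= 1e-6 -> NOT closed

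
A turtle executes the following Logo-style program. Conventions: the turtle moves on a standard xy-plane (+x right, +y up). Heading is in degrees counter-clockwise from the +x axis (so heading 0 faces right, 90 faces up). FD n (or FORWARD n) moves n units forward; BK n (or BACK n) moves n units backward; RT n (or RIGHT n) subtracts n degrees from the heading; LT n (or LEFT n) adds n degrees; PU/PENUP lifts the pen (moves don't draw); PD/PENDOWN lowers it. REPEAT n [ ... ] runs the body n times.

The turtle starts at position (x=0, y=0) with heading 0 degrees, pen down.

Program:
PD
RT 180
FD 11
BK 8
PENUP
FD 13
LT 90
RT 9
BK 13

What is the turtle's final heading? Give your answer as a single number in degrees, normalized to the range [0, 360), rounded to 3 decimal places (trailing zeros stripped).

Answer: 261

Derivation:
Executing turtle program step by step:
Start: pos=(0,0), heading=0, pen down
PD: pen down
RT 180: heading 0 -> 180
FD 11: (0,0) -> (-11,0) [heading=180, draw]
BK 8: (-11,0) -> (-3,0) [heading=180, draw]
PU: pen up
FD 13: (-3,0) -> (-16,0) [heading=180, move]
LT 90: heading 180 -> 270
RT 9: heading 270 -> 261
BK 13: (-16,0) -> (-13.966,12.84) [heading=261, move]
Final: pos=(-13.966,12.84), heading=261, 2 segment(s) drawn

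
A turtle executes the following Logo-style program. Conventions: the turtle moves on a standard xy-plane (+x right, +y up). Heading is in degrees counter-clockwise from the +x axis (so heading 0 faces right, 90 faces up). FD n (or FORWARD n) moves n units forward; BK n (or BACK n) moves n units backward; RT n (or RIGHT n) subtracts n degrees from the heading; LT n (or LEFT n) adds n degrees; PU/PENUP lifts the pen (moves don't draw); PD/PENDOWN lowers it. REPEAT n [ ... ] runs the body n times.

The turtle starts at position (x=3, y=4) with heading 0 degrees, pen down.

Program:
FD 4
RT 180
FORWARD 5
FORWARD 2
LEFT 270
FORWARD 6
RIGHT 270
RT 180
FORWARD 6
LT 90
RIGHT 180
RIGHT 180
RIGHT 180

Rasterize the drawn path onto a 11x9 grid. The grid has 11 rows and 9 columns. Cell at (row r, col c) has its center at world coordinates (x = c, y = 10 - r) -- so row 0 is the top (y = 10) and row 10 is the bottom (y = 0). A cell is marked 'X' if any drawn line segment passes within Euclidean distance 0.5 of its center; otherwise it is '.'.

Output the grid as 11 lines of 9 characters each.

Segment 0: (3,4) -> (7,4)
Segment 1: (7,4) -> (2,4)
Segment 2: (2,4) -> (0,4)
Segment 3: (0,4) -> (0,10)
Segment 4: (0,10) -> (6,10)

Answer: XXXXXXX..
X........
X........
X........
X........
X........
XXXXXXXX.
.........
.........
.........
.........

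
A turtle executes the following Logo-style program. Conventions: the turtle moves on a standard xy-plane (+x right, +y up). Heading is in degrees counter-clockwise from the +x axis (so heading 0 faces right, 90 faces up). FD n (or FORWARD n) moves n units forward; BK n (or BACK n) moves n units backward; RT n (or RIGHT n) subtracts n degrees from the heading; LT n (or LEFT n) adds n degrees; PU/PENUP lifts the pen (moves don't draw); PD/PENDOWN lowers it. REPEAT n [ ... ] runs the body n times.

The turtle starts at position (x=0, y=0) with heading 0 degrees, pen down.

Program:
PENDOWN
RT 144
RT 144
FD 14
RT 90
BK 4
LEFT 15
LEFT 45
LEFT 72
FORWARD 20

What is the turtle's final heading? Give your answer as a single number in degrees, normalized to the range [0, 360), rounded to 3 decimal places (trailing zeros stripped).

Answer: 114

Derivation:
Executing turtle program step by step:
Start: pos=(0,0), heading=0, pen down
PD: pen down
RT 144: heading 0 -> 216
RT 144: heading 216 -> 72
FD 14: (0,0) -> (4.326,13.315) [heading=72, draw]
RT 90: heading 72 -> 342
BK 4: (4.326,13.315) -> (0.522,14.551) [heading=342, draw]
LT 15: heading 342 -> 357
LT 45: heading 357 -> 42
LT 72: heading 42 -> 114
FD 20: (0.522,14.551) -> (-7.613,32.822) [heading=114, draw]
Final: pos=(-7.613,32.822), heading=114, 3 segment(s) drawn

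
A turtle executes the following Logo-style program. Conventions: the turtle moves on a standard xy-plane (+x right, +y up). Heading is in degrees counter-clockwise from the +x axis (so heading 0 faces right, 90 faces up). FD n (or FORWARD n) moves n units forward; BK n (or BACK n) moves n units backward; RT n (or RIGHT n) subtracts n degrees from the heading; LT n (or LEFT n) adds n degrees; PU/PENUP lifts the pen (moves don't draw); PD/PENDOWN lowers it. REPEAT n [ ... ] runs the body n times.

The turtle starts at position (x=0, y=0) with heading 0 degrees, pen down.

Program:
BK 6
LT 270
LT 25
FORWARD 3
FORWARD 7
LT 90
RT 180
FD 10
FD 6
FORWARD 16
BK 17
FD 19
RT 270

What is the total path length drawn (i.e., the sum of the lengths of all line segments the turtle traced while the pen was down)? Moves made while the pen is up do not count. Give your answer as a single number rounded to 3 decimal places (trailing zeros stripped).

Executing turtle program step by step:
Start: pos=(0,0), heading=0, pen down
BK 6: (0,0) -> (-6,0) [heading=0, draw]
LT 270: heading 0 -> 270
LT 25: heading 270 -> 295
FD 3: (-6,0) -> (-4.732,-2.719) [heading=295, draw]
FD 7: (-4.732,-2.719) -> (-1.774,-9.063) [heading=295, draw]
LT 90: heading 295 -> 25
RT 180: heading 25 -> 205
FD 10: (-1.774,-9.063) -> (-10.837,-13.289) [heading=205, draw]
FD 6: (-10.837,-13.289) -> (-16.275,-15.825) [heading=205, draw]
FD 16: (-16.275,-15.825) -> (-30.776,-22.587) [heading=205, draw]
BK 17: (-30.776,-22.587) -> (-15.368,-15.402) [heading=205, draw]
FD 19: (-15.368,-15.402) -> (-32.588,-23.432) [heading=205, draw]
RT 270: heading 205 -> 295
Final: pos=(-32.588,-23.432), heading=295, 8 segment(s) drawn

Segment lengths:
  seg 1: (0,0) -> (-6,0), length = 6
  seg 2: (-6,0) -> (-4.732,-2.719), length = 3
  seg 3: (-4.732,-2.719) -> (-1.774,-9.063), length = 7
  seg 4: (-1.774,-9.063) -> (-10.837,-13.289), length = 10
  seg 5: (-10.837,-13.289) -> (-16.275,-15.825), length = 6
  seg 6: (-16.275,-15.825) -> (-30.776,-22.587), length = 16
  seg 7: (-30.776,-22.587) -> (-15.368,-15.402), length = 17
  seg 8: (-15.368,-15.402) -> (-32.588,-23.432), length = 19
Total = 84

Answer: 84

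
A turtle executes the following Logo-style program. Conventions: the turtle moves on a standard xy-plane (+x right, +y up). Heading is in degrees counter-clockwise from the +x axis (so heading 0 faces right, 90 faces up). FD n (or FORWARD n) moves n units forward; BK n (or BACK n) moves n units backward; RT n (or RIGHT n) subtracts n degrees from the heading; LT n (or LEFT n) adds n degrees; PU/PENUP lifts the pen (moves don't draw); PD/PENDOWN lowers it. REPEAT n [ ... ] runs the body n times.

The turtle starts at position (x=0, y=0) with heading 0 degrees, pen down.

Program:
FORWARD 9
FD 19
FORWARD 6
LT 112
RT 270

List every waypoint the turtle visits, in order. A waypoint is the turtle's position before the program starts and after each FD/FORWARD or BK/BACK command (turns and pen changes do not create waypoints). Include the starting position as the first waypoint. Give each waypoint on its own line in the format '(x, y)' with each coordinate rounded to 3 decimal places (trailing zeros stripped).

Answer: (0, 0)
(9, 0)
(28, 0)
(34, 0)

Derivation:
Executing turtle program step by step:
Start: pos=(0,0), heading=0, pen down
FD 9: (0,0) -> (9,0) [heading=0, draw]
FD 19: (9,0) -> (28,0) [heading=0, draw]
FD 6: (28,0) -> (34,0) [heading=0, draw]
LT 112: heading 0 -> 112
RT 270: heading 112 -> 202
Final: pos=(34,0), heading=202, 3 segment(s) drawn
Waypoints (4 total):
(0, 0)
(9, 0)
(28, 0)
(34, 0)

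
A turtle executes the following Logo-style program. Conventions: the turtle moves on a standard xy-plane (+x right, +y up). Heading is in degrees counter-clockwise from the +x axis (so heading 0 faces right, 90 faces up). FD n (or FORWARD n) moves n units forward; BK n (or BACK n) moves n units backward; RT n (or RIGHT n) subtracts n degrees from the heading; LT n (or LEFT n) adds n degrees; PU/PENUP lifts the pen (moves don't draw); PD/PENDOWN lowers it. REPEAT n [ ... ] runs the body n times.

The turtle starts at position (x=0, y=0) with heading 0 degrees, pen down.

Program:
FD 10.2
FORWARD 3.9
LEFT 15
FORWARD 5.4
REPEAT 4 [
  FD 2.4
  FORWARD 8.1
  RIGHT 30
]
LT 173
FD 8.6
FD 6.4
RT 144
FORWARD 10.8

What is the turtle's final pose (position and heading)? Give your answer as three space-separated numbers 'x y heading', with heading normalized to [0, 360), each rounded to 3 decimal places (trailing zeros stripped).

Executing turtle program step by step:
Start: pos=(0,0), heading=0, pen down
FD 10.2: (0,0) -> (10.2,0) [heading=0, draw]
FD 3.9: (10.2,0) -> (14.1,0) [heading=0, draw]
LT 15: heading 0 -> 15
FD 5.4: (14.1,0) -> (19.316,1.398) [heading=15, draw]
REPEAT 4 [
  -- iteration 1/4 --
  FD 2.4: (19.316,1.398) -> (21.634,2.019) [heading=15, draw]
  FD 8.1: (21.634,2.019) -> (29.458,4.115) [heading=15, draw]
  RT 30: heading 15 -> 345
  -- iteration 2/4 --
  FD 2.4: (29.458,4.115) -> (31.776,3.494) [heading=345, draw]
  FD 8.1: (31.776,3.494) -> (39.6,1.398) [heading=345, draw]
  RT 30: heading 345 -> 315
  -- iteration 3/4 --
  FD 2.4: (39.6,1.398) -> (41.297,-0.299) [heading=315, draw]
  FD 8.1: (41.297,-0.299) -> (47.025,-6.027) [heading=315, draw]
  RT 30: heading 315 -> 285
  -- iteration 4/4 --
  FD 2.4: (47.025,-6.027) -> (47.646,-8.345) [heading=285, draw]
  FD 8.1: (47.646,-8.345) -> (49.743,-16.169) [heading=285, draw]
  RT 30: heading 285 -> 255
]
LT 173: heading 255 -> 68
FD 8.6: (49.743,-16.169) -> (52.964,-8.195) [heading=68, draw]
FD 6.4: (52.964,-8.195) -> (55.362,-2.261) [heading=68, draw]
RT 144: heading 68 -> 284
FD 10.8: (55.362,-2.261) -> (57.975,-12.741) [heading=284, draw]
Final: pos=(57.975,-12.741), heading=284, 14 segment(s) drawn

Answer: 57.975 -12.741 284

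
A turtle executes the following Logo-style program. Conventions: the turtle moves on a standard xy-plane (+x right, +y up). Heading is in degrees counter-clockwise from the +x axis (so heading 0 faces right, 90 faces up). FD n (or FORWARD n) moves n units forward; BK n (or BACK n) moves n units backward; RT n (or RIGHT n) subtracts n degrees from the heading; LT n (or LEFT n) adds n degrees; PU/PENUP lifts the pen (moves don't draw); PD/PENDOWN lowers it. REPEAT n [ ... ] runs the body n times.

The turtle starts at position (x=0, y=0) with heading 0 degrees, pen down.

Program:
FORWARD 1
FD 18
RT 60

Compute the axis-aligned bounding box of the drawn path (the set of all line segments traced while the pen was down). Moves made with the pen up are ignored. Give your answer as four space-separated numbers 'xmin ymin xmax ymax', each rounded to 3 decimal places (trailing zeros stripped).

Answer: 0 0 19 0

Derivation:
Executing turtle program step by step:
Start: pos=(0,0), heading=0, pen down
FD 1: (0,0) -> (1,0) [heading=0, draw]
FD 18: (1,0) -> (19,0) [heading=0, draw]
RT 60: heading 0 -> 300
Final: pos=(19,0), heading=300, 2 segment(s) drawn

Segment endpoints: x in {0, 1, 19}, y in {0}
xmin=0, ymin=0, xmax=19, ymax=0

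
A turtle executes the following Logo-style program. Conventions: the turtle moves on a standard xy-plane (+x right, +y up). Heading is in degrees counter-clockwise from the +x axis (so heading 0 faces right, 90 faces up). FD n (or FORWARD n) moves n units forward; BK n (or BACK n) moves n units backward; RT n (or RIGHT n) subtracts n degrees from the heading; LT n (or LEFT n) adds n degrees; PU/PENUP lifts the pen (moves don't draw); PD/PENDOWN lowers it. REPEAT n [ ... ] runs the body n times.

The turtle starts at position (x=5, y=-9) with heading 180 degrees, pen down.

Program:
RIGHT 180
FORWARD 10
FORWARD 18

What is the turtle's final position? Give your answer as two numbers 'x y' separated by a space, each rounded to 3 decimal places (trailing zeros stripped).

Executing turtle program step by step:
Start: pos=(5,-9), heading=180, pen down
RT 180: heading 180 -> 0
FD 10: (5,-9) -> (15,-9) [heading=0, draw]
FD 18: (15,-9) -> (33,-9) [heading=0, draw]
Final: pos=(33,-9), heading=0, 2 segment(s) drawn

Answer: 33 -9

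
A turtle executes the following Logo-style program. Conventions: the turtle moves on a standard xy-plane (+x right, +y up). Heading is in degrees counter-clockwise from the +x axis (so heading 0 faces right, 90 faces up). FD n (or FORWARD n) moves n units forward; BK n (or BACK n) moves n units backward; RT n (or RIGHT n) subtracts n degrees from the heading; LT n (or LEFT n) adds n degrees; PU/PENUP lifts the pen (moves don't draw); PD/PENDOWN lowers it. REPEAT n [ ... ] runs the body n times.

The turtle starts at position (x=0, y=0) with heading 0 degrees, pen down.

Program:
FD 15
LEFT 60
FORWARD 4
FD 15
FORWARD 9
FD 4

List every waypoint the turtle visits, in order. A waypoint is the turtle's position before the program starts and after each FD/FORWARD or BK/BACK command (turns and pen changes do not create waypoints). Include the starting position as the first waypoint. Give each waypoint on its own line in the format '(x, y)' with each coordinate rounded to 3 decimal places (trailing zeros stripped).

Executing turtle program step by step:
Start: pos=(0,0), heading=0, pen down
FD 15: (0,0) -> (15,0) [heading=0, draw]
LT 60: heading 0 -> 60
FD 4: (15,0) -> (17,3.464) [heading=60, draw]
FD 15: (17,3.464) -> (24.5,16.454) [heading=60, draw]
FD 9: (24.5,16.454) -> (29,24.249) [heading=60, draw]
FD 4: (29,24.249) -> (31,27.713) [heading=60, draw]
Final: pos=(31,27.713), heading=60, 5 segment(s) drawn
Waypoints (6 total):
(0, 0)
(15, 0)
(17, 3.464)
(24.5, 16.454)
(29, 24.249)
(31, 27.713)

Answer: (0, 0)
(15, 0)
(17, 3.464)
(24.5, 16.454)
(29, 24.249)
(31, 27.713)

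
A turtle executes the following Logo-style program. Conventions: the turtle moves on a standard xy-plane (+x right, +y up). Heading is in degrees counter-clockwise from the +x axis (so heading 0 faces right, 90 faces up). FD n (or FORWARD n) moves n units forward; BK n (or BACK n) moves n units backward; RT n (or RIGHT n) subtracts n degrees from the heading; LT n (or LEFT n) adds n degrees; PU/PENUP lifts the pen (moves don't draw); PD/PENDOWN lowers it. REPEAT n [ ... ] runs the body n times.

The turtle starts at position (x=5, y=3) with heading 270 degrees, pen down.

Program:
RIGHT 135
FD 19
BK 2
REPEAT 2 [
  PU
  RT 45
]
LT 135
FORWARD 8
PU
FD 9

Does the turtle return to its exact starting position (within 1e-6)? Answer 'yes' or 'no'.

Executing turtle program step by step:
Start: pos=(5,3), heading=270, pen down
RT 135: heading 270 -> 135
FD 19: (5,3) -> (-8.435,16.435) [heading=135, draw]
BK 2: (-8.435,16.435) -> (-7.021,15.021) [heading=135, draw]
REPEAT 2 [
  -- iteration 1/2 --
  PU: pen up
  RT 45: heading 135 -> 90
  -- iteration 2/2 --
  PU: pen up
  RT 45: heading 90 -> 45
]
LT 135: heading 45 -> 180
FD 8: (-7.021,15.021) -> (-15.021,15.021) [heading=180, move]
PU: pen up
FD 9: (-15.021,15.021) -> (-24.021,15.021) [heading=180, move]
Final: pos=(-24.021,15.021), heading=180, 2 segment(s) drawn

Start position: (5, 3)
Final position: (-24.021, 15.021)
Distance = 31.412; >= 1e-6 -> NOT closed

Answer: no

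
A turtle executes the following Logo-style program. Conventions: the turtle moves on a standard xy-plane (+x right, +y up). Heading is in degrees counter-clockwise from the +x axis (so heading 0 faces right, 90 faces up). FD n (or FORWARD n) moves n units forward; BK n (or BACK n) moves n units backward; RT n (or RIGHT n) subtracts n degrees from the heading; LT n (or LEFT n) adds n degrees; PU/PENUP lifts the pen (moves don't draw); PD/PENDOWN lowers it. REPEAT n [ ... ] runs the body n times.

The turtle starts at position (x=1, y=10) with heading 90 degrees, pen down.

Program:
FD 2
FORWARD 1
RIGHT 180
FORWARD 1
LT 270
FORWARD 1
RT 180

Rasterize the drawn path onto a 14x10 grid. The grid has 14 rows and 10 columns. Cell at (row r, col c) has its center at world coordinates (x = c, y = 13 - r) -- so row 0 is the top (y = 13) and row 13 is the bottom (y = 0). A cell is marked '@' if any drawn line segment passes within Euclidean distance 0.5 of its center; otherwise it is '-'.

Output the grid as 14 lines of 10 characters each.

Answer: -@--------
@@--------
-@--------
-@--------
----------
----------
----------
----------
----------
----------
----------
----------
----------
----------

Derivation:
Segment 0: (1,10) -> (1,12)
Segment 1: (1,12) -> (1,13)
Segment 2: (1,13) -> (1,12)
Segment 3: (1,12) -> (0,12)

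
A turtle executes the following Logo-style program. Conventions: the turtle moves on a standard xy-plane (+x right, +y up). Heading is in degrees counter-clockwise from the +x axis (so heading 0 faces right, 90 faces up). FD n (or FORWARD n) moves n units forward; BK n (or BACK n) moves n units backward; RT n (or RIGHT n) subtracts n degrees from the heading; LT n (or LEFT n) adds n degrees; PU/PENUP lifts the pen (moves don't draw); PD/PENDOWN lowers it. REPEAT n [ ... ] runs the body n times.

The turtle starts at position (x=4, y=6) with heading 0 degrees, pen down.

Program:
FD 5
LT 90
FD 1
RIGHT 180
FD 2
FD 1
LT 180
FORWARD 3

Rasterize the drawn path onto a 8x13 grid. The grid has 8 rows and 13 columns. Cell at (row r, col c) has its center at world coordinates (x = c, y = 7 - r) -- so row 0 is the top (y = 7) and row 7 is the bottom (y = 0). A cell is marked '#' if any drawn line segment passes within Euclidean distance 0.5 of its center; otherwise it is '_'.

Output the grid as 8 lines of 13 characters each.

Segment 0: (4,6) -> (9,6)
Segment 1: (9,6) -> (9,7)
Segment 2: (9,7) -> (9,5)
Segment 3: (9,5) -> (9,4)
Segment 4: (9,4) -> (9,7)

Answer: _________#___
____######___
_________#___
_________#___
_____________
_____________
_____________
_____________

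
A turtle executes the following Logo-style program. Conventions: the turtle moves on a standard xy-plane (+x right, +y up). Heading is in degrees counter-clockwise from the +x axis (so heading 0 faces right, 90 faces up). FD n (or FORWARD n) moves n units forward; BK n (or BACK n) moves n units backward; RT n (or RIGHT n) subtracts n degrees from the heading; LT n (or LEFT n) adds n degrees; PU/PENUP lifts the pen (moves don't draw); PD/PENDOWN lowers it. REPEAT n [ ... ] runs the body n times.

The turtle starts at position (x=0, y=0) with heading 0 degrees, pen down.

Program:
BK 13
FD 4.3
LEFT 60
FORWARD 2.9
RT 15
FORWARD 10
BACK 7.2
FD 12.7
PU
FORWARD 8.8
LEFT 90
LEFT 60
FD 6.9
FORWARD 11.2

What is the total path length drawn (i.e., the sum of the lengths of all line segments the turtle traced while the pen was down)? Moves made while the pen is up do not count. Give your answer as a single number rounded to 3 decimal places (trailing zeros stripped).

Executing turtle program step by step:
Start: pos=(0,0), heading=0, pen down
BK 13: (0,0) -> (-13,0) [heading=0, draw]
FD 4.3: (-13,0) -> (-8.7,0) [heading=0, draw]
LT 60: heading 0 -> 60
FD 2.9: (-8.7,0) -> (-7.25,2.511) [heading=60, draw]
RT 15: heading 60 -> 45
FD 10: (-7.25,2.511) -> (-0.179,9.583) [heading=45, draw]
BK 7.2: (-0.179,9.583) -> (-5.27,4.491) [heading=45, draw]
FD 12.7: (-5.27,4.491) -> (3.71,13.472) [heading=45, draw]
PU: pen up
FD 8.8: (3.71,13.472) -> (9.933,19.694) [heading=45, move]
LT 90: heading 45 -> 135
LT 60: heading 135 -> 195
FD 6.9: (9.933,19.694) -> (3.268,17.908) [heading=195, move]
FD 11.2: (3.268,17.908) -> (-7.551,15.01) [heading=195, move]
Final: pos=(-7.551,15.01), heading=195, 6 segment(s) drawn

Segment lengths:
  seg 1: (0,0) -> (-13,0), length = 13
  seg 2: (-13,0) -> (-8.7,0), length = 4.3
  seg 3: (-8.7,0) -> (-7.25,2.511), length = 2.9
  seg 4: (-7.25,2.511) -> (-0.179,9.583), length = 10
  seg 5: (-0.179,9.583) -> (-5.27,4.491), length = 7.2
  seg 6: (-5.27,4.491) -> (3.71,13.472), length = 12.7
Total = 50.1

Answer: 50.1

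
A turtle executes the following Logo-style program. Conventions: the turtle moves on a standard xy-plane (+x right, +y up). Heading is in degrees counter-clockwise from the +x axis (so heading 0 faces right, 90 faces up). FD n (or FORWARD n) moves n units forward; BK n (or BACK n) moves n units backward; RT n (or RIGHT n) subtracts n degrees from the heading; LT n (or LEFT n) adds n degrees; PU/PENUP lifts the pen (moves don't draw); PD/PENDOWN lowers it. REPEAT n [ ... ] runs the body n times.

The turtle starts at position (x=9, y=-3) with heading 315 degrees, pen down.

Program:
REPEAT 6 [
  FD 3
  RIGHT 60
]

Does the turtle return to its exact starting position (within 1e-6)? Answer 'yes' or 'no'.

Executing turtle program step by step:
Start: pos=(9,-3), heading=315, pen down
REPEAT 6 [
  -- iteration 1/6 --
  FD 3: (9,-3) -> (11.121,-5.121) [heading=315, draw]
  RT 60: heading 315 -> 255
  -- iteration 2/6 --
  FD 3: (11.121,-5.121) -> (10.345,-8.019) [heading=255, draw]
  RT 60: heading 255 -> 195
  -- iteration 3/6 --
  FD 3: (10.345,-8.019) -> (7.447,-8.796) [heading=195, draw]
  RT 60: heading 195 -> 135
  -- iteration 4/6 --
  FD 3: (7.447,-8.796) -> (5.326,-6.674) [heading=135, draw]
  RT 60: heading 135 -> 75
  -- iteration 5/6 --
  FD 3: (5.326,-6.674) -> (6.102,-3.776) [heading=75, draw]
  RT 60: heading 75 -> 15
  -- iteration 6/6 --
  FD 3: (6.102,-3.776) -> (9,-3) [heading=15, draw]
  RT 60: heading 15 -> 315
]
Final: pos=(9,-3), heading=315, 6 segment(s) drawn

Start position: (9, -3)
Final position: (9, -3)
Distance = 0; < 1e-6 -> CLOSED

Answer: yes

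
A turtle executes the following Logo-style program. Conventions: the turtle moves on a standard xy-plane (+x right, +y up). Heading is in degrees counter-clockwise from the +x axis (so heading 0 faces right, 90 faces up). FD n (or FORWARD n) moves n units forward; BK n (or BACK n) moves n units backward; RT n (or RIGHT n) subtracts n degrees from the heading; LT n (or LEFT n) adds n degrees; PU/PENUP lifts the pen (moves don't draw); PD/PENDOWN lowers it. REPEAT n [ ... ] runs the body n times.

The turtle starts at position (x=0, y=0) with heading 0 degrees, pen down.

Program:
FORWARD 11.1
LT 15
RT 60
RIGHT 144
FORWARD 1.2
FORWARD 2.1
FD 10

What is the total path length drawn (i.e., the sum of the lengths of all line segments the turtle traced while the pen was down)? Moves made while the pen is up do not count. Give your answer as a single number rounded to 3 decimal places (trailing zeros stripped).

Answer: 24.4

Derivation:
Executing turtle program step by step:
Start: pos=(0,0), heading=0, pen down
FD 11.1: (0,0) -> (11.1,0) [heading=0, draw]
LT 15: heading 0 -> 15
RT 60: heading 15 -> 315
RT 144: heading 315 -> 171
FD 1.2: (11.1,0) -> (9.915,0.188) [heading=171, draw]
FD 2.1: (9.915,0.188) -> (7.841,0.516) [heading=171, draw]
FD 10: (7.841,0.516) -> (-2.036,2.081) [heading=171, draw]
Final: pos=(-2.036,2.081), heading=171, 4 segment(s) drawn

Segment lengths:
  seg 1: (0,0) -> (11.1,0), length = 11.1
  seg 2: (11.1,0) -> (9.915,0.188), length = 1.2
  seg 3: (9.915,0.188) -> (7.841,0.516), length = 2.1
  seg 4: (7.841,0.516) -> (-2.036,2.081), length = 10
Total = 24.4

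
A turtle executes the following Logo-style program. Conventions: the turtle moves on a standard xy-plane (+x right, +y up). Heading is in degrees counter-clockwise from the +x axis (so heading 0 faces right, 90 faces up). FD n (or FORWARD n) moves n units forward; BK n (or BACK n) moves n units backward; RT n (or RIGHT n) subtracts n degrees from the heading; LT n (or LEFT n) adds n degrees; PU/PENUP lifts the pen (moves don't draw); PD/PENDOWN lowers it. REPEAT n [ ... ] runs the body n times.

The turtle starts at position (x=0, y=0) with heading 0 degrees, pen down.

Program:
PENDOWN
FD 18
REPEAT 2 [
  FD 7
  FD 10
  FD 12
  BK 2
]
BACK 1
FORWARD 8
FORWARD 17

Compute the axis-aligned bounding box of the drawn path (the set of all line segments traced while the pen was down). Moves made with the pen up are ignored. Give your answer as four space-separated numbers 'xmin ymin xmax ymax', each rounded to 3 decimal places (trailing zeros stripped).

Executing turtle program step by step:
Start: pos=(0,0), heading=0, pen down
PD: pen down
FD 18: (0,0) -> (18,0) [heading=0, draw]
REPEAT 2 [
  -- iteration 1/2 --
  FD 7: (18,0) -> (25,0) [heading=0, draw]
  FD 10: (25,0) -> (35,0) [heading=0, draw]
  FD 12: (35,0) -> (47,0) [heading=0, draw]
  BK 2: (47,0) -> (45,0) [heading=0, draw]
  -- iteration 2/2 --
  FD 7: (45,0) -> (52,0) [heading=0, draw]
  FD 10: (52,0) -> (62,0) [heading=0, draw]
  FD 12: (62,0) -> (74,0) [heading=0, draw]
  BK 2: (74,0) -> (72,0) [heading=0, draw]
]
BK 1: (72,0) -> (71,0) [heading=0, draw]
FD 8: (71,0) -> (79,0) [heading=0, draw]
FD 17: (79,0) -> (96,0) [heading=0, draw]
Final: pos=(96,0), heading=0, 12 segment(s) drawn

Segment endpoints: x in {0, 18, 25, 35, 45, 47, 52, 62, 71, 72, 74, 79, 96}, y in {0}
xmin=0, ymin=0, xmax=96, ymax=0

Answer: 0 0 96 0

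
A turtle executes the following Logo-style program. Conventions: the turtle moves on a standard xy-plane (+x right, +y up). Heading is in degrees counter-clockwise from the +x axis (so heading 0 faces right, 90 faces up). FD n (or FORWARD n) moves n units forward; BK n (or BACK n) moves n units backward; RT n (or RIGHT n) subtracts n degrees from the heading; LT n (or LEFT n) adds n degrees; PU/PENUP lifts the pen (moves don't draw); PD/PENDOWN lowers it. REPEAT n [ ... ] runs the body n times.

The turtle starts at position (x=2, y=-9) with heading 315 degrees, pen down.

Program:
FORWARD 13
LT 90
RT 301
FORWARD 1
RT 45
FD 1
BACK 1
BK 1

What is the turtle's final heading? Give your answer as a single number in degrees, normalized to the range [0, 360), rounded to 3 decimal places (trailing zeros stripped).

Answer: 59

Derivation:
Executing turtle program step by step:
Start: pos=(2,-9), heading=315, pen down
FD 13: (2,-9) -> (11.192,-18.192) [heading=315, draw]
LT 90: heading 315 -> 45
RT 301: heading 45 -> 104
FD 1: (11.192,-18.192) -> (10.95,-17.222) [heading=104, draw]
RT 45: heading 104 -> 59
FD 1: (10.95,-17.222) -> (11.466,-16.365) [heading=59, draw]
BK 1: (11.466,-16.365) -> (10.95,-17.222) [heading=59, draw]
BK 1: (10.95,-17.222) -> (10.435,-18.079) [heading=59, draw]
Final: pos=(10.435,-18.079), heading=59, 5 segment(s) drawn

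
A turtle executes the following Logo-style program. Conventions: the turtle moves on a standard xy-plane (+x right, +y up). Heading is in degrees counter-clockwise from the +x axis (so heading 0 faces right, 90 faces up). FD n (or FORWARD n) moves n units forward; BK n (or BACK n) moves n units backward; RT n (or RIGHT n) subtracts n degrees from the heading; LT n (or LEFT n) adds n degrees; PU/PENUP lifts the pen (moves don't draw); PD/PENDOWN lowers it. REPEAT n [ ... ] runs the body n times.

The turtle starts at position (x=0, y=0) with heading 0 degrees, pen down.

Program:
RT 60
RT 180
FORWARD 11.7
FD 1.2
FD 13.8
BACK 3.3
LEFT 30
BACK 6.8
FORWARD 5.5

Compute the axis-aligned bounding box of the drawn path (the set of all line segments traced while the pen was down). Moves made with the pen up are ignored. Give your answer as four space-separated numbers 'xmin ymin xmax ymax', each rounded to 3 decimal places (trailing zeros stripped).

Answer: -13.35 0 0 23.123

Derivation:
Executing turtle program step by step:
Start: pos=(0,0), heading=0, pen down
RT 60: heading 0 -> 300
RT 180: heading 300 -> 120
FD 11.7: (0,0) -> (-5.85,10.132) [heading=120, draw]
FD 1.2: (-5.85,10.132) -> (-6.45,11.172) [heading=120, draw]
FD 13.8: (-6.45,11.172) -> (-13.35,23.123) [heading=120, draw]
BK 3.3: (-13.35,23.123) -> (-11.7,20.265) [heading=120, draw]
LT 30: heading 120 -> 150
BK 6.8: (-11.7,20.265) -> (-5.811,16.865) [heading=150, draw]
FD 5.5: (-5.811,16.865) -> (-10.574,19.615) [heading=150, draw]
Final: pos=(-10.574,19.615), heading=150, 6 segment(s) drawn

Segment endpoints: x in {-13.35, -11.7, -10.574, -6.45, -5.85, -5.811, 0}, y in {0, 10.132, 11.172, 16.865, 19.615, 20.265, 23.123}
xmin=-13.35, ymin=0, xmax=0, ymax=23.123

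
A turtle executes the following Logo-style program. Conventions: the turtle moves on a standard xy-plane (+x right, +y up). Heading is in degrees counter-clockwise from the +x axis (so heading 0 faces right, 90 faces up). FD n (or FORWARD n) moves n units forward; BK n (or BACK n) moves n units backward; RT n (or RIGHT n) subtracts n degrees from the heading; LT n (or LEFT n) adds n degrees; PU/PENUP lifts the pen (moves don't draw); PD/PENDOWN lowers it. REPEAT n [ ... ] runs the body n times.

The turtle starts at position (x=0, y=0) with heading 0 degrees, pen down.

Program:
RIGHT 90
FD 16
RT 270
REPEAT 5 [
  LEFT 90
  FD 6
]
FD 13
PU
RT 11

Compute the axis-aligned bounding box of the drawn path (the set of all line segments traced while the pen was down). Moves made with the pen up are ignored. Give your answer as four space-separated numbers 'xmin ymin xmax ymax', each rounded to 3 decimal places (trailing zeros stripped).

Executing turtle program step by step:
Start: pos=(0,0), heading=0, pen down
RT 90: heading 0 -> 270
FD 16: (0,0) -> (0,-16) [heading=270, draw]
RT 270: heading 270 -> 0
REPEAT 5 [
  -- iteration 1/5 --
  LT 90: heading 0 -> 90
  FD 6: (0,-16) -> (0,-10) [heading=90, draw]
  -- iteration 2/5 --
  LT 90: heading 90 -> 180
  FD 6: (0,-10) -> (-6,-10) [heading=180, draw]
  -- iteration 3/5 --
  LT 90: heading 180 -> 270
  FD 6: (-6,-10) -> (-6,-16) [heading=270, draw]
  -- iteration 4/5 --
  LT 90: heading 270 -> 0
  FD 6: (-6,-16) -> (0,-16) [heading=0, draw]
  -- iteration 5/5 --
  LT 90: heading 0 -> 90
  FD 6: (0,-16) -> (0,-10) [heading=90, draw]
]
FD 13: (0,-10) -> (0,3) [heading=90, draw]
PU: pen up
RT 11: heading 90 -> 79
Final: pos=(0,3), heading=79, 7 segment(s) drawn

Segment endpoints: x in {-6, 0, 0, 0, 0, 0}, y in {-16, -10, 0, 3}
xmin=-6, ymin=-16, xmax=0, ymax=3

Answer: -6 -16 0 3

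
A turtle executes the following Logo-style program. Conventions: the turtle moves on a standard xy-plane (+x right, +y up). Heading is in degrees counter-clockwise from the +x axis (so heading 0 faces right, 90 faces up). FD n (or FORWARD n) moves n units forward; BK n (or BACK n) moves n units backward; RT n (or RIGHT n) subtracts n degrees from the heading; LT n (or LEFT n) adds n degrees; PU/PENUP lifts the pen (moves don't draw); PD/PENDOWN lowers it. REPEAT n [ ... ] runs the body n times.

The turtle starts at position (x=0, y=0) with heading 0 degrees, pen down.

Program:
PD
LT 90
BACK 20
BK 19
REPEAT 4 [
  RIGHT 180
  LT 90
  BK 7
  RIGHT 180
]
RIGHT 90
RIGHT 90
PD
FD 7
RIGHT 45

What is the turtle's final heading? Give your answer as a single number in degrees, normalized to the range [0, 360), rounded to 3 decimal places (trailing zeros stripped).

Executing turtle program step by step:
Start: pos=(0,0), heading=0, pen down
PD: pen down
LT 90: heading 0 -> 90
BK 20: (0,0) -> (0,-20) [heading=90, draw]
BK 19: (0,-20) -> (0,-39) [heading=90, draw]
REPEAT 4 [
  -- iteration 1/4 --
  RT 180: heading 90 -> 270
  LT 90: heading 270 -> 0
  BK 7: (0,-39) -> (-7,-39) [heading=0, draw]
  RT 180: heading 0 -> 180
  -- iteration 2/4 --
  RT 180: heading 180 -> 0
  LT 90: heading 0 -> 90
  BK 7: (-7,-39) -> (-7,-46) [heading=90, draw]
  RT 180: heading 90 -> 270
  -- iteration 3/4 --
  RT 180: heading 270 -> 90
  LT 90: heading 90 -> 180
  BK 7: (-7,-46) -> (0,-46) [heading=180, draw]
  RT 180: heading 180 -> 0
  -- iteration 4/4 --
  RT 180: heading 0 -> 180
  LT 90: heading 180 -> 270
  BK 7: (0,-46) -> (0,-39) [heading=270, draw]
  RT 180: heading 270 -> 90
]
RT 90: heading 90 -> 0
RT 90: heading 0 -> 270
PD: pen down
FD 7: (0,-39) -> (0,-46) [heading=270, draw]
RT 45: heading 270 -> 225
Final: pos=(0,-46), heading=225, 7 segment(s) drawn

Answer: 225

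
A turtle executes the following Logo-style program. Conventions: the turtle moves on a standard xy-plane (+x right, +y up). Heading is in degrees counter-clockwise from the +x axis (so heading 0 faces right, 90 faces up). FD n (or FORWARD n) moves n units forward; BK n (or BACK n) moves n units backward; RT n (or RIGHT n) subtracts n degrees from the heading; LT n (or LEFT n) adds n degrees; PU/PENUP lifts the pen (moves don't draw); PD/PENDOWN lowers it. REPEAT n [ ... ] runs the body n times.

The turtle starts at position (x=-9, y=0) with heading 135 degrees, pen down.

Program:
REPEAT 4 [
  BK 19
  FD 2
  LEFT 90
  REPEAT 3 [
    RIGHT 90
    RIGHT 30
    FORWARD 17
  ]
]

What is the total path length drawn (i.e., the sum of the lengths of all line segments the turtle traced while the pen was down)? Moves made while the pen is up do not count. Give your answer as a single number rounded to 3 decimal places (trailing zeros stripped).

Answer: 288

Derivation:
Executing turtle program step by step:
Start: pos=(-9,0), heading=135, pen down
REPEAT 4 [
  -- iteration 1/4 --
  BK 19: (-9,0) -> (4.435,-13.435) [heading=135, draw]
  FD 2: (4.435,-13.435) -> (3.021,-12.021) [heading=135, draw]
  LT 90: heading 135 -> 225
  REPEAT 3 [
    -- iteration 1/3 --
    RT 90: heading 225 -> 135
    RT 30: heading 135 -> 105
    FD 17: (3.021,-12.021) -> (-1.379,4.4) [heading=105, draw]
    -- iteration 2/3 --
    RT 90: heading 105 -> 15
    RT 30: heading 15 -> 345
    FD 17: (-1.379,4.4) -> (15.042,0) [heading=345, draw]
    -- iteration 3/3 --
    RT 90: heading 345 -> 255
    RT 30: heading 255 -> 225
    FD 17: (15.042,0) -> (3.021,-12.021) [heading=225, draw]
  ]
  -- iteration 2/4 --
  BK 19: (3.021,-12.021) -> (16.456,1.414) [heading=225, draw]
  FD 2: (16.456,1.414) -> (15.042,0) [heading=225, draw]
  LT 90: heading 225 -> 315
  REPEAT 3 [
    -- iteration 1/3 --
    RT 90: heading 315 -> 225
    RT 30: heading 225 -> 195
    FD 17: (15.042,0) -> (-1.379,-4.4) [heading=195, draw]
    -- iteration 2/3 --
    RT 90: heading 195 -> 105
    RT 30: heading 105 -> 75
    FD 17: (-1.379,-4.4) -> (3.021,12.021) [heading=75, draw]
    -- iteration 3/3 --
    RT 90: heading 75 -> 345
    RT 30: heading 345 -> 315
    FD 17: (3.021,12.021) -> (15.042,0) [heading=315, draw]
  ]
  -- iteration 3/4 --
  BK 19: (15.042,0) -> (1.607,13.435) [heading=315, draw]
  FD 2: (1.607,13.435) -> (3.021,12.021) [heading=315, draw]
  LT 90: heading 315 -> 45
  REPEAT 3 [
    -- iteration 1/3 --
    RT 90: heading 45 -> 315
    RT 30: heading 315 -> 285
    FD 17: (3.021,12.021) -> (7.421,-4.4) [heading=285, draw]
    -- iteration 2/3 --
    RT 90: heading 285 -> 195
    RT 30: heading 195 -> 165
    FD 17: (7.421,-4.4) -> (-9,0) [heading=165, draw]
    -- iteration 3/3 --
    RT 90: heading 165 -> 75
    RT 30: heading 75 -> 45
    FD 17: (-9,0) -> (3.021,12.021) [heading=45, draw]
  ]
  -- iteration 4/4 --
  BK 19: (3.021,12.021) -> (-10.414,-1.414) [heading=45, draw]
  FD 2: (-10.414,-1.414) -> (-9,0) [heading=45, draw]
  LT 90: heading 45 -> 135
  REPEAT 3 [
    -- iteration 1/3 --
    RT 90: heading 135 -> 45
    RT 30: heading 45 -> 15
    FD 17: (-9,0) -> (7.421,4.4) [heading=15, draw]
    -- iteration 2/3 --
    RT 90: heading 15 -> 285
    RT 30: heading 285 -> 255
    FD 17: (7.421,4.4) -> (3.021,-12.021) [heading=255, draw]
    -- iteration 3/3 --
    RT 90: heading 255 -> 165
    RT 30: heading 165 -> 135
    FD 17: (3.021,-12.021) -> (-9,0) [heading=135, draw]
  ]
]
Final: pos=(-9,0), heading=135, 20 segment(s) drawn

Segment lengths:
  seg 1: (-9,0) -> (4.435,-13.435), length = 19
  seg 2: (4.435,-13.435) -> (3.021,-12.021), length = 2
  seg 3: (3.021,-12.021) -> (-1.379,4.4), length = 17
  seg 4: (-1.379,4.4) -> (15.042,0), length = 17
  seg 5: (15.042,0) -> (3.021,-12.021), length = 17
  seg 6: (3.021,-12.021) -> (16.456,1.414), length = 19
  seg 7: (16.456,1.414) -> (15.042,0), length = 2
  seg 8: (15.042,0) -> (-1.379,-4.4), length = 17
  seg 9: (-1.379,-4.4) -> (3.021,12.021), length = 17
  seg 10: (3.021,12.021) -> (15.042,0), length = 17
  seg 11: (15.042,0) -> (1.607,13.435), length = 19
  seg 12: (1.607,13.435) -> (3.021,12.021), length = 2
  seg 13: (3.021,12.021) -> (7.421,-4.4), length = 17
  seg 14: (7.421,-4.4) -> (-9,0), length = 17
  seg 15: (-9,0) -> (3.021,12.021), length = 17
  seg 16: (3.021,12.021) -> (-10.414,-1.414), length = 19
  seg 17: (-10.414,-1.414) -> (-9,0), length = 2
  seg 18: (-9,0) -> (7.421,4.4), length = 17
  seg 19: (7.421,4.4) -> (3.021,-12.021), length = 17
  seg 20: (3.021,-12.021) -> (-9,0), length = 17
Total = 288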